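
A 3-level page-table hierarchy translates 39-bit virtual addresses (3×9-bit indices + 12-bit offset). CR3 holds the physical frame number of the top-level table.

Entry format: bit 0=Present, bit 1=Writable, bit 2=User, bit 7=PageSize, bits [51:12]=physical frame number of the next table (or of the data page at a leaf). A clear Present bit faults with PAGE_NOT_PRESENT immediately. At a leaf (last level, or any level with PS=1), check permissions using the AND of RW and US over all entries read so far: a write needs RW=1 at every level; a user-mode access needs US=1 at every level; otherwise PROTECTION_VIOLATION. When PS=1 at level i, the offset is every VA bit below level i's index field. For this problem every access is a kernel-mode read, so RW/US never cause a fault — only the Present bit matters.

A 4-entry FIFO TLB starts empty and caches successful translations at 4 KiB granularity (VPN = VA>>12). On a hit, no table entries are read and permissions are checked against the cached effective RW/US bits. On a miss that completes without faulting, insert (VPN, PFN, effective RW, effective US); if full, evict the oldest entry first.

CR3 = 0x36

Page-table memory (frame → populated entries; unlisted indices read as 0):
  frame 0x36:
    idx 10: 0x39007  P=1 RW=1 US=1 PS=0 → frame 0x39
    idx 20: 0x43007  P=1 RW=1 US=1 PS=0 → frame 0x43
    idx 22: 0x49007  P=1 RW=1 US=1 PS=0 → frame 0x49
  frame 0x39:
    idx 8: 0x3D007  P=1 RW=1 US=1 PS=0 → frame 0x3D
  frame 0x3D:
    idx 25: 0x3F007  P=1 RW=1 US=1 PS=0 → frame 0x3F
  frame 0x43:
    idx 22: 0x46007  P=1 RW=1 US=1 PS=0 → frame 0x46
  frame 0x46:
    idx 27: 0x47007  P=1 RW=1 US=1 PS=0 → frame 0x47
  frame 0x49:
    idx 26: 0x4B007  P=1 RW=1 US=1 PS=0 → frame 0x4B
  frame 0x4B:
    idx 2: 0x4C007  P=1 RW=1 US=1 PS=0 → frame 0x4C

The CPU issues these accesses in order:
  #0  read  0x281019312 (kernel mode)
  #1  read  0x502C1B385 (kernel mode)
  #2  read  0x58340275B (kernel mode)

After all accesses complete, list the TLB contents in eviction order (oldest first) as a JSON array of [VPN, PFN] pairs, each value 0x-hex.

Walk each access:
#0 VA=0x281019312 (r,kernel):
  L0 @0x36[10] → 0x39007  P=1,RW=1,US=1,PS=0
  L1 @0x39[8] → 0x3D007  P=1,RW=1,US=1,PS=0
  L2 @0x3D[25] → 0x3F007  P=1,RW=1,US=1,PS=0
  ✓ 0x3F312  — 3 lookups
#1 VA=0x502C1B385 (r,kernel):
  L0 @0x36[20] → 0x43007  P=1,RW=1,US=1,PS=0
  L1 @0x43[22] → 0x46007  P=1,RW=1,US=1,PS=0
  L2 @0x46[27] → 0x47007  P=1,RW=1,US=1,PS=0
  ✓ 0x47385  — 3 lookups
#2 VA=0x58340275B (r,kernel):
  L0 @0x36[22] → 0x49007  P=1,RW=1,US=1,PS=0
  L1 @0x49[26] → 0x4B007  P=1,RW=1,US=1,PS=0
  L2 @0x4B[2] → 0x4C007  P=1,RW=1,US=1,PS=0
  ✓ 0x4C75B  — 3 lookups

TLB: [["0x281019", "0x3F"], ["0x502C1B", "0x47"], ["0x583402", "0x4C"]]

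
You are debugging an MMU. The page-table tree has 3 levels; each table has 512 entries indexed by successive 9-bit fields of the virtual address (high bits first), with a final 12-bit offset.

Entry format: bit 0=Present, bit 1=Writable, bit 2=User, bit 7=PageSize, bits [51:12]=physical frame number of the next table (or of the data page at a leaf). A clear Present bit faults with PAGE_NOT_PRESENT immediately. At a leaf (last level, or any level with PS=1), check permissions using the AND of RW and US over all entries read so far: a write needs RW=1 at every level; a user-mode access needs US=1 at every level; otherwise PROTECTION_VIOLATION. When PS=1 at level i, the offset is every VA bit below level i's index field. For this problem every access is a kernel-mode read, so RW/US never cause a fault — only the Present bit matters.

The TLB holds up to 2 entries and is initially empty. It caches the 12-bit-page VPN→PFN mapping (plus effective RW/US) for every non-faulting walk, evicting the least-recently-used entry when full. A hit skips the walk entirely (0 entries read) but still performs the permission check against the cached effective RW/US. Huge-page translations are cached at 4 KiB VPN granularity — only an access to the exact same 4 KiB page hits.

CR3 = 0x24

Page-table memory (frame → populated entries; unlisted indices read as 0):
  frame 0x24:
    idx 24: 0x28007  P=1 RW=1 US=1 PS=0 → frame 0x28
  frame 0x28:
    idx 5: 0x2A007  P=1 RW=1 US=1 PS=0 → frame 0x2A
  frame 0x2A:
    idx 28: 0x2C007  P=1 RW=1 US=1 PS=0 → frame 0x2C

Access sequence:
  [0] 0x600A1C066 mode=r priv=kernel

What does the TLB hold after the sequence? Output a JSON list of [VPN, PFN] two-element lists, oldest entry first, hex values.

Per-access translation:
#0 VA=0x600A1C066 (r,kernel):
  lvl0: tbl 0x24, slot 24 ⇒ 0x28007 (P1/RW1/US1/PS0)
  lvl1: tbl 0x28, slot 5 ⇒ 0x2A007 (P1/RW1/US1/PS0)
  lvl2: tbl 0x2A, slot 28 ⇒ 0x2C007 (P1/RW1/US1/PS0)
  ✓ 0x2C066  — 3 lookups

TLB: [["0x600A1C", "0x2C"]]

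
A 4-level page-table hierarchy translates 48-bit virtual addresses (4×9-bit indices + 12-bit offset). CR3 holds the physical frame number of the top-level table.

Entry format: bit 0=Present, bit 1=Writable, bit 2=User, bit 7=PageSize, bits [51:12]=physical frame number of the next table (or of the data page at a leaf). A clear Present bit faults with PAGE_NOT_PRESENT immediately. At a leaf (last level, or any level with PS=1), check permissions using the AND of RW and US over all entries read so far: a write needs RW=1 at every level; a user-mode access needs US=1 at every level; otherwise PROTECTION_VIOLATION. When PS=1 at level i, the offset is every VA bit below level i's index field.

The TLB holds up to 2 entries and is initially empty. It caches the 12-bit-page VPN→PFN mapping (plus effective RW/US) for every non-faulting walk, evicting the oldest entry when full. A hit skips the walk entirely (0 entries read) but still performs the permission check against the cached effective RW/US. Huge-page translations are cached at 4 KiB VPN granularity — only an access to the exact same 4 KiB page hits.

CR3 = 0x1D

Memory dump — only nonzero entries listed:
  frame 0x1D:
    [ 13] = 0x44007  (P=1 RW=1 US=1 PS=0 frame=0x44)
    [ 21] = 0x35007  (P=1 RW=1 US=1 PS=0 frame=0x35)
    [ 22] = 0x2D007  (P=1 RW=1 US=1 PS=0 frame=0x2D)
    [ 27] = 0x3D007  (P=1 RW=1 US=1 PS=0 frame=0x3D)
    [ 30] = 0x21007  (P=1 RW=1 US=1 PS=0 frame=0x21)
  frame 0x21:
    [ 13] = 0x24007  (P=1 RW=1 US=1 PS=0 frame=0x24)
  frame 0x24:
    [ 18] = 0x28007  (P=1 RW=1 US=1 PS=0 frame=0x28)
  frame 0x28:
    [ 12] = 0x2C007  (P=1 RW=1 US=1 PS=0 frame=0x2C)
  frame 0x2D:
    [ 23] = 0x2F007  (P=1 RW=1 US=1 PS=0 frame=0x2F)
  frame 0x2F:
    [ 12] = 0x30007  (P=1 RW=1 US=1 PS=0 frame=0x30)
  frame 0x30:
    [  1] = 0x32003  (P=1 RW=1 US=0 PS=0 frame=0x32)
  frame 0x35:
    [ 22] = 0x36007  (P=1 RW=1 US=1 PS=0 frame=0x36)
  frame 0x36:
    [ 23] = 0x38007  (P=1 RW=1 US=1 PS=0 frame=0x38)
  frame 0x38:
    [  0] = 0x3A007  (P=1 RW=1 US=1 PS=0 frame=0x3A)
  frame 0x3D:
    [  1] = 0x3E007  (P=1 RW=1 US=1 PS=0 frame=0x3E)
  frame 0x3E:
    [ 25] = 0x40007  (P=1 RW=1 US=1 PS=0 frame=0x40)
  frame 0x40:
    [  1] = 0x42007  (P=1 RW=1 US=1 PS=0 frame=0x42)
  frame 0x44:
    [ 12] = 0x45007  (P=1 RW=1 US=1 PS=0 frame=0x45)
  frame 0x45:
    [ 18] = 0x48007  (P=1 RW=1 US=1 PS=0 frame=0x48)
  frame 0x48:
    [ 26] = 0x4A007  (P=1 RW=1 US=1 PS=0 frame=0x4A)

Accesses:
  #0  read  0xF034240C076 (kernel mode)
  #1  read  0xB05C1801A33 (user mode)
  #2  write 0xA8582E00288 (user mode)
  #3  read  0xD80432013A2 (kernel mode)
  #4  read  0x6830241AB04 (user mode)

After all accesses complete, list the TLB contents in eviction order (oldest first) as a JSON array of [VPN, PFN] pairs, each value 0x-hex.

Walk each access:
#0 VA=0xF034240C076 (r,kernel):
  L0 @0x1D[30] → 0x21007  P=1,RW=1,US=1,PS=0
  L1 @0x21[13] → 0x24007  P=1,RW=1,US=1,PS=0
  L2 @0x24[18] → 0x28007  P=1,RW=1,US=1,PS=0
  L3 @0x28[12] → 0x2C007  P=1,RW=1,US=1,PS=0
  ✓ 0x2C076  — 4 lookups
#1 VA=0xB05C1801A33 (r,user):
  L0 @0x1D[22] → 0x2D007  P=1,RW=1,US=1,PS=0
  L1 @0x2D[23] → 0x2F007  P=1,RW=1,US=1,PS=0
  L2 @0x2F[12] → 0x30007  P=1,RW=1,US=1,PS=0
  L3 @0x30[1] → 0x32003  P=1,RW=1,US=0,PS=0
  ✗ PROTECTION_VIOLATION  [4 reads]
#2 VA=0xA8582E00288 (w,user):
  L0 @0x1D[21] → 0x35007  P=1,RW=1,US=1,PS=0
  L1 @0x35[22] → 0x36007  P=1,RW=1,US=1,PS=0
  L2 @0x36[23] → 0x38007  P=1,RW=1,US=1,PS=0
  L3 @0x38[0] → 0x3A007  P=1,RW=1,US=1,PS=0
  ✓ 0x3A288  — 4 lookups
#3 VA=0xD80432013A2 (r,kernel):
  L0 @0x1D[27] → 0x3D007  P=1,RW=1,US=1,PS=0
  L1 @0x3D[1] → 0x3E007  P=1,RW=1,US=1,PS=0
  L2 @0x3E[25] → 0x40007  P=1,RW=1,US=1,PS=0
  L3 @0x40[1] → 0x42007  P=1,RW=1,US=1,PS=0
  ✓ 0x423A2  — 4 lookups
#4 VA=0x6830241AB04 (r,user):
  L0 @0x1D[13] → 0x44007  P=1,RW=1,US=1,PS=0
  L1 @0x44[12] → 0x45007  P=1,RW=1,US=1,PS=0
  L2 @0x45[18] → 0x48007  P=1,RW=1,US=1,PS=0
  L3 @0x48[26] → 0x4A007  P=1,RW=1,US=1,PS=0
  ✓ 0x4AB04  — 4 lookups

TLB: [["0xD8043201", "0x42"], ["0x6830241A", "0x4A"]]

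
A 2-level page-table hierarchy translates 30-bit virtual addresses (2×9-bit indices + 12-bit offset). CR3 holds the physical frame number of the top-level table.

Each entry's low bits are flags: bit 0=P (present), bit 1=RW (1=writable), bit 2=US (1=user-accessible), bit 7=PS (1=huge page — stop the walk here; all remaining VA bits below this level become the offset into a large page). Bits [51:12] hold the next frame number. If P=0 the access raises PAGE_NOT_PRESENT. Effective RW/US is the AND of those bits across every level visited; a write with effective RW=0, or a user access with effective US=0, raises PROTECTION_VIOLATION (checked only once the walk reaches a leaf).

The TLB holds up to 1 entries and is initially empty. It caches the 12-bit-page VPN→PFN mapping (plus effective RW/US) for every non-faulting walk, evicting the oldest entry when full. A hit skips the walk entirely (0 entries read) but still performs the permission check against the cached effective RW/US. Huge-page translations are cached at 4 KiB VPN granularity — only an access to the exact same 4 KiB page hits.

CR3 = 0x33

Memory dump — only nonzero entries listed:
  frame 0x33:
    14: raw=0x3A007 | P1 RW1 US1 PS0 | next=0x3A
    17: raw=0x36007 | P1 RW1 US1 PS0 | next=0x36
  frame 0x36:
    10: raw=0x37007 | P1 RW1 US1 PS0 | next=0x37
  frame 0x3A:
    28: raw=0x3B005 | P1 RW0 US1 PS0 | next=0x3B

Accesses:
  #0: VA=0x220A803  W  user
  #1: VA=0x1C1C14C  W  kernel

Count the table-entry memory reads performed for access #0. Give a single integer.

Walk each access:
#0 VA=0x220A803 (w,user):
  lvl0: tbl 0x33, slot 17 ⇒ 0x36007 (P1/RW1/US1/PS0)
  lvl1: tbl 0x36, slot 10 ⇒ 0x37007 (P1/RW1/US1/PS0)
  → PA=0x37803  (2 entries read)
#1 VA=0x1C1C14C (w,kernel):
  lvl0: tbl 0x33, slot 14 ⇒ 0x3A007 (P1/RW1/US1/PS0)
  lvl1: tbl 0x3A, slot 28 ⇒ 0x3B005 (P1/RW0/US1/PS0)
  ✗ PROTECTION_VIOLATION  [2 reads]

Entries read for #0: 2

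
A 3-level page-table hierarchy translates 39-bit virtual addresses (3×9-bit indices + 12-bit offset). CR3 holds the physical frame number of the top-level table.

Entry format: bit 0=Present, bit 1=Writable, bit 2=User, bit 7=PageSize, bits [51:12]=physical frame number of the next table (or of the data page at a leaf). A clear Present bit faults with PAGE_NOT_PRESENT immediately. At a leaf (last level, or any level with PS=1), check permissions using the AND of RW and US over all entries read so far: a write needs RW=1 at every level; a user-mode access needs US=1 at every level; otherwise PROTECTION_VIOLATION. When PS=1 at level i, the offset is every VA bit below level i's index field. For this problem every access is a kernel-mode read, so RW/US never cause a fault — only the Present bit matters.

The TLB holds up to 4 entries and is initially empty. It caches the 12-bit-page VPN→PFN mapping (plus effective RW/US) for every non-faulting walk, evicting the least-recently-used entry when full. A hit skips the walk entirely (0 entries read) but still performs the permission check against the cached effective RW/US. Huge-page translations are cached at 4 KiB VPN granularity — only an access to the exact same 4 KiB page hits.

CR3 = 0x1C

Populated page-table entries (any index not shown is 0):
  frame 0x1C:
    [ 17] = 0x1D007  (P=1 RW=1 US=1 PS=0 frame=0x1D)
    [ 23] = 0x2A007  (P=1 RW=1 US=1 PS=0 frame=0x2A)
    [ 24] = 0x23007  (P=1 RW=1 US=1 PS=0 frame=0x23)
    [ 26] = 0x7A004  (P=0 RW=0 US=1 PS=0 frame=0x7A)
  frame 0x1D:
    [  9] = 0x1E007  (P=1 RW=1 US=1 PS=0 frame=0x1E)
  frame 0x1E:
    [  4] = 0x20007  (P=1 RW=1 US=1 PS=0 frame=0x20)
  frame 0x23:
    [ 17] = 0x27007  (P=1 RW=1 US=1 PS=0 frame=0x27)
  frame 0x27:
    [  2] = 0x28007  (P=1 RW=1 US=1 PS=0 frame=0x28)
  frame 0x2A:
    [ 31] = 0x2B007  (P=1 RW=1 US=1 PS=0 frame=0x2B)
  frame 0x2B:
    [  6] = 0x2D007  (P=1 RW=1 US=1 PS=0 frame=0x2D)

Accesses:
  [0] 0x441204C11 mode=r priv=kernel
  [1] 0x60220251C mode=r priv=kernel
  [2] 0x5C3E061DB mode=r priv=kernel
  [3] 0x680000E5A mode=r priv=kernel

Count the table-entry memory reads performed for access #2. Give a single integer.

Per-access translation:
#0 VA=0x441204C11 (r,kernel):
  L0: frame=0x1C idx=17 entry=0x1D007 [P=1 RW=1 US=1 PS=0]
  L1: frame=0x1D idx=9 entry=0x1E007 [P=1 RW=1 US=1 PS=0]
  L2: frame=0x1E idx=4 entry=0x20007 [P=1 RW=1 US=1 PS=0]
  ✓ 0x20C11  — 3 lookups
#1 VA=0x60220251C (r,kernel):
  L0: frame=0x1C idx=24 entry=0x23007 [P=1 RW=1 US=1 PS=0]
  L1: frame=0x23 idx=17 entry=0x27007 [P=1 RW=1 US=1 PS=0]
  L2: frame=0x27 idx=2 entry=0x28007 [P=1 RW=1 US=1 PS=0]
  ✓ 0x2851C  — 3 lookups
#2 VA=0x5C3E061DB (r,kernel):
  L0: frame=0x1C idx=23 entry=0x2A007 [P=1 RW=1 US=1 PS=0]
  L1: frame=0x2A idx=31 entry=0x2B007 [P=1 RW=1 US=1 PS=0]
  L2: frame=0x2B idx=6 entry=0x2D007 [P=1 RW=1 US=1 PS=0]
  ✓ 0x2D1DB  — 3 lookups
#3 VA=0x680000E5A (r,kernel):
  L0: frame=0x1C idx=26 entry=0x7A004 [P=0 RW=0 US=1 PS=0]
  ✗ PAGE_NOT_PRESENT  [1 reads]

Entries read for #2: 3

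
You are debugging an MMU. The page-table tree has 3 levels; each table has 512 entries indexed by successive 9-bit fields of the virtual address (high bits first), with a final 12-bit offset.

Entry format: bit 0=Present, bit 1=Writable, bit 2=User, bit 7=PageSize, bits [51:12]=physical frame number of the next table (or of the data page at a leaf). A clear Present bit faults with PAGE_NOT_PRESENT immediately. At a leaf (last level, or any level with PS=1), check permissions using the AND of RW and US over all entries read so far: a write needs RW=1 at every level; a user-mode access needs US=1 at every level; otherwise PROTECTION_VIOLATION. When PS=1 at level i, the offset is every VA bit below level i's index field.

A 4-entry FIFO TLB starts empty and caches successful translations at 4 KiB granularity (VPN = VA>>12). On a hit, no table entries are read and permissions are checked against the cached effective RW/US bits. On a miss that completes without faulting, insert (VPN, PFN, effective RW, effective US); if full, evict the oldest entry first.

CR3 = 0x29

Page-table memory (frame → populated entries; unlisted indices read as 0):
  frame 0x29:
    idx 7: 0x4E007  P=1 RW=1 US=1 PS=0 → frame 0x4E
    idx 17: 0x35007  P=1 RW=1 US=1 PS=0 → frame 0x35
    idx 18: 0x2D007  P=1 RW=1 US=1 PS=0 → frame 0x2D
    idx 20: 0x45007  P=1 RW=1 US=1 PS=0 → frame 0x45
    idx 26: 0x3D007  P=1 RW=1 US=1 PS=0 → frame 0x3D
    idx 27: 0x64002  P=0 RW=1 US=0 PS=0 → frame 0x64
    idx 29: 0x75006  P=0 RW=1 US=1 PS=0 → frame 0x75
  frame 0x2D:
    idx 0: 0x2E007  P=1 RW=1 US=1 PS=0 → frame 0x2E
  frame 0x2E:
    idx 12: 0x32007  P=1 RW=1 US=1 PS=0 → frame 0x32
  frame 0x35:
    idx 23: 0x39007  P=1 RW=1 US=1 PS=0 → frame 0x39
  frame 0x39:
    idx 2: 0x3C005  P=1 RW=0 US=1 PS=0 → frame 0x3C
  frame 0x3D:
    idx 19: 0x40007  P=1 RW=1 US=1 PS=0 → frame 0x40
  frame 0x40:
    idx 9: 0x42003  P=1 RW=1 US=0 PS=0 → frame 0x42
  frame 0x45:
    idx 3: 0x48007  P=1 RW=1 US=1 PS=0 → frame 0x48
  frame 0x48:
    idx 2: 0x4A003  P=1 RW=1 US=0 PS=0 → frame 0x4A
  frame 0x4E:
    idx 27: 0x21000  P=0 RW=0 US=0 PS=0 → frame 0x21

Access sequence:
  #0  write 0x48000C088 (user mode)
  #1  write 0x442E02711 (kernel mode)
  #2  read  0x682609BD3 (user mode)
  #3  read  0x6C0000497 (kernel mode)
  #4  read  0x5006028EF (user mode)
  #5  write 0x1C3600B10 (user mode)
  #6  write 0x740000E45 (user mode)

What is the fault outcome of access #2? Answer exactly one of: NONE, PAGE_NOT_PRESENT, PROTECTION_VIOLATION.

Per-access translation:
#0 VA=0x48000C088 (w,user):
  [0] read 0x29 idx=18: raw=0x2D007 flags P=1 W=1 U=1 S=0
  [1] read 0x2D idx=0: raw=0x2E007 flags P=1 W=1 U=1 S=0
  [2] read 0x2E idx=12: raw=0x32007 flags P=1 W=1 U=1 S=0
  ✓ 0x32088  — 3 lookups
#1 VA=0x442E02711 (w,kernel):
  [0] read 0x29 idx=17: raw=0x35007 flags P=1 W=1 U=1 S=0
  [1] read 0x35 idx=23: raw=0x39007 flags P=1 W=1 U=1 S=0
  [2] read 0x39 idx=2: raw=0x3C005 flags P=1 W=0 U=1 S=0
  → PROTECTION_VIOLATION  (3 entries read)
#2 VA=0x682609BD3 (r,user):
  [0] read 0x29 idx=26: raw=0x3D007 flags P=1 W=1 U=1 S=0
  [1] read 0x3D idx=19: raw=0x40007 flags P=1 W=1 U=1 S=0
  [2] read 0x40 idx=9: raw=0x42003 flags P=1 W=1 U=0 S=0
  → PROTECTION_VIOLATION  (3 entries read)
#3 VA=0x6C0000497 (r,kernel):
  [0] read 0x29 idx=27: raw=0x64002 flags P=0 W=1 U=0 S=0
  → PAGE_NOT_PRESENT  (1 entries read)
#4 VA=0x5006028EF (r,user):
  [0] read 0x29 idx=20: raw=0x45007 flags P=1 W=1 U=1 S=0
  [1] read 0x45 idx=3: raw=0x48007 flags P=1 W=1 U=1 S=0
  [2] read 0x48 idx=2: raw=0x4A003 flags P=1 W=1 U=0 S=0
  → PROTECTION_VIOLATION  (3 entries read)
#5 VA=0x1C3600B10 (w,user):
  [0] read 0x29 idx=7: raw=0x4E007 flags P=1 W=1 U=1 S=0
  [1] read 0x4E idx=27: raw=0x21000 flags P=0 W=0 U=0 S=0
  → PAGE_NOT_PRESENT  (2 entries read)
#6 VA=0x740000E45 (w,user):
  [0] read 0x29 idx=29: raw=0x75006 flags P=0 W=1 U=1 S=0
  → PAGE_NOT_PRESENT  (1 entries read)

Access #2 fault: PROTECTION_VIOLATION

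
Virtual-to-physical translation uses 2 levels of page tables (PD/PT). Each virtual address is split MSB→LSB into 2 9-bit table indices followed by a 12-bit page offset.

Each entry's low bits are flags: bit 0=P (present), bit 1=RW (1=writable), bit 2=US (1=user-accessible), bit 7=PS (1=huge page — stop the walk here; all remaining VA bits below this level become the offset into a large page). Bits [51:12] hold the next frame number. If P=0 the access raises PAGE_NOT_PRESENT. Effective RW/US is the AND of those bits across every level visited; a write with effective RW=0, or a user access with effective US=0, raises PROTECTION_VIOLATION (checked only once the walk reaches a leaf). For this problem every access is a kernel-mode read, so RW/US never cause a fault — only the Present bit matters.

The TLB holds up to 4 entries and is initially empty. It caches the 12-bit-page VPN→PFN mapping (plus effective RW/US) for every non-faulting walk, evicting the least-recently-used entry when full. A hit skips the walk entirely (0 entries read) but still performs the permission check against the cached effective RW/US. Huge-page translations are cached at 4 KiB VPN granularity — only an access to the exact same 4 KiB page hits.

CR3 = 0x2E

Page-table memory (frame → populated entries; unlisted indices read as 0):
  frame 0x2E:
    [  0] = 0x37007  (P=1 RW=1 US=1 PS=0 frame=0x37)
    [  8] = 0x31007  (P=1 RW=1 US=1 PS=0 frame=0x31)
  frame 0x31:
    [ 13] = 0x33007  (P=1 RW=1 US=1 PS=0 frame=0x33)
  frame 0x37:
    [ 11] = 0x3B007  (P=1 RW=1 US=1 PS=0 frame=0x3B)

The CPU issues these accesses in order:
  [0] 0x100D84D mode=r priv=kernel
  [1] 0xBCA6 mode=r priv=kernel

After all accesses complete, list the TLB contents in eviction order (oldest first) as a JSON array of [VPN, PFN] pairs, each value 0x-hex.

Per-access translation:
#0 VA=0x100D84D (r,kernel):
  [0] read 0x2E idx=8: raw=0x31007 flags P=1 W=1 U=1 S=0
  [1] read 0x31 idx=13: raw=0x33007 flags P=1 W=1 U=1 S=0
  → PA=0x3384D  (2 entries read)
#1 VA=0xBCA6 (r,kernel):
  [0] read 0x2E idx=0: raw=0x37007 flags P=1 W=1 U=1 S=0
  [1] read 0x37 idx=11: raw=0x3B007 flags P=1 W=1 U=1 S=0
  → PA=0x3BCA6  (2 entries read)

TLB: [["0x100D", "0x33"], ["0xB", "0x3B"]]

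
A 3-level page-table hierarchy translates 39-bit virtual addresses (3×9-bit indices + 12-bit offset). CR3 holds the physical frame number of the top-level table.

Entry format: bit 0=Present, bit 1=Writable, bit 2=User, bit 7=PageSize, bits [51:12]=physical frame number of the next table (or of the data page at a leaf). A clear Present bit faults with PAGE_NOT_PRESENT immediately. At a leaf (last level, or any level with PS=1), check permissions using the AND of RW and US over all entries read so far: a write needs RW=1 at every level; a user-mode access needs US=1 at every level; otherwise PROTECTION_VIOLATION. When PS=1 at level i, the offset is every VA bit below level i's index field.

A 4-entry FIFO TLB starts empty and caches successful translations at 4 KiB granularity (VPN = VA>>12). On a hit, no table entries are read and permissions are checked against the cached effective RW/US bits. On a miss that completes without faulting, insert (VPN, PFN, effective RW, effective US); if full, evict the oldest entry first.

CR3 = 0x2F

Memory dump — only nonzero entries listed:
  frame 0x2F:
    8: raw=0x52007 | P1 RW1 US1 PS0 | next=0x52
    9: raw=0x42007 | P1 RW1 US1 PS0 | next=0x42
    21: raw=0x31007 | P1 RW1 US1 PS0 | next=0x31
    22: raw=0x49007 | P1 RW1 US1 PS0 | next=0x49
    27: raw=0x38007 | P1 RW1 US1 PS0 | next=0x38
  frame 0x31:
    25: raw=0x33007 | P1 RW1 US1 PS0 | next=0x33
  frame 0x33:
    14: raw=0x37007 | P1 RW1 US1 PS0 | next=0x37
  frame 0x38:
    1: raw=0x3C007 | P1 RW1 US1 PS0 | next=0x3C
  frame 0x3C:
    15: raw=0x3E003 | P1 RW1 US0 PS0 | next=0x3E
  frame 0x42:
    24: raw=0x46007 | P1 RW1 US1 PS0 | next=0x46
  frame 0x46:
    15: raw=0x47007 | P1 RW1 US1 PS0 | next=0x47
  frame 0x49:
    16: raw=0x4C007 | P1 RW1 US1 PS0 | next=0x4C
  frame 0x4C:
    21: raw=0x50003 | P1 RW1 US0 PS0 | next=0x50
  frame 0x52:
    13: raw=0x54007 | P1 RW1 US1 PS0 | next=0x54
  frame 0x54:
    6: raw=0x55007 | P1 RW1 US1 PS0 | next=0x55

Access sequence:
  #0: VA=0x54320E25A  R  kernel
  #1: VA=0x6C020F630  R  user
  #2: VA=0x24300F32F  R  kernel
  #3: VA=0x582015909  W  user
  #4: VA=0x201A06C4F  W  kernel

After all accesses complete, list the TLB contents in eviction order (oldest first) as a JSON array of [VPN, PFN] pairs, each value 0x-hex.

Per-access translation:
#0 VA=0x54320E25A (r,kernel):
  L0 @0x2F[21] → 0x31007  P=1,RW=1,US=1,PS=0
  L1 @0x31[25] → 0x33007  P=1,RW=1,US=1,PS=0
  L2 @0x33[14] → 0x37007  P=1,RW=1,US=1,PS=0
  ✓ 0x3725A  — 3 lookups
#1 VA=0x6C020F630 (r,user):
  L0 @0x2F[27] → 0x38007  P=1,RW=1,US=1,PS=0
  L1 @0x38[1] → 0x3C007  P=1,RW=1,US=1,PS=0
  L2 @0x3C[15] → 0x3E003  P=1,RW=1,US=0,PS=0
  ✗ PROTECTION_VIOLATION  [3 reads]
#2 VA=0x24300F32F (r,kernel):
  L0 @0x2F[9] → 0x42007  P=1,RW=1,US=1,PS=0
  L1 @0x42[24] → 0x46007  P=1,RW=1,US=1,PS=0
  L2 @0x46[15] → 0x47007  P=1,RW=1,US=1,PS=0
  ✓ 0x4732F  — 3 lookups
#3 VA=0x582015909 (w,user):
  L0 @0x2F[22] → 0x49007  P=1,RW=1,US=1,PS=0
  L1 @0x49[16] → 0x4C007  P=1,RW=1,US=1,PS=0
  L2 @0x4C[21] → 0x50003  P=1,RW=1,US=0,PS=0
  ✗ PROTECTION_VIOLATION  [3 reads]
#4 VA=0x201A06C4F (w,kernel):
  L0 @0x2F[8] → 0x52007  P=1,RW=1,US=1,PS=0
  L1 @0x52[13] → 0x54007  P=1,RW=1,US=1,PS=0
  L2 @0x54[6] → 0x55007  P=1,RW=1,US=1,PS=0
  ✓ 0x55C4F  — 3 lookups

TLB: [["0x54320E", "0x37"], ["0x24300F", "0x47"], ["0x201A06", "0x55"]]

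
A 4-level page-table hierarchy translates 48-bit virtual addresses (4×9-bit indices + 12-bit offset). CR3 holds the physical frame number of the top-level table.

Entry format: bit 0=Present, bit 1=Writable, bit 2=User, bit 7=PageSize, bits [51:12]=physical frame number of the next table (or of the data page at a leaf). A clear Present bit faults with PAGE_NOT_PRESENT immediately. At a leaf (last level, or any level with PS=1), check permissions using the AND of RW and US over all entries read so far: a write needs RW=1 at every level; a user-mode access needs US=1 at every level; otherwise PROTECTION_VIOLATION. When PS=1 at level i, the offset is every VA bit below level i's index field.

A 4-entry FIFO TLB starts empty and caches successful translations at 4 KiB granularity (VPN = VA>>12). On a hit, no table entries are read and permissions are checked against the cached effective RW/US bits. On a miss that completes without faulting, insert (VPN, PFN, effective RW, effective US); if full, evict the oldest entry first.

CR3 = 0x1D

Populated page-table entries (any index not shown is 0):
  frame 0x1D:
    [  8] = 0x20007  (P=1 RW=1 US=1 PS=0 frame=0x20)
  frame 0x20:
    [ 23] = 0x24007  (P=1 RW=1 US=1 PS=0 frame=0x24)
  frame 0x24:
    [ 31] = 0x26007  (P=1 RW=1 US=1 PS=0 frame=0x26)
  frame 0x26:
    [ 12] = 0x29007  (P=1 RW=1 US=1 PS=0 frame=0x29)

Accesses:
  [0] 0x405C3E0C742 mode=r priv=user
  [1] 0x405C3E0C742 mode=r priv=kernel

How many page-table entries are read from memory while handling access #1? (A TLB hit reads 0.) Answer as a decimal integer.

Per-access translation:
#0 VA=0x405C3E0C742 (r,user):
  lvl0: tbl 0x1D, slot 8 ⇒ 0x20007 (P1/RW1/US1/PS0)
  lvl1: tbl 0x20, slot 23 ⇒ 0x24007 (P1/RW1/US1/PS0)
  lvl2: tbl 0x24, slot 31 ⇒ 0x26007 (P1/RW1/US1/PS0)
  lvl3: tbl 0x26, slot 12 ⇒ 0x29007 (P1/RW1/US1/PS0)
  → PA=0x29742  (4 entries read)
#1 VA=0x405C3E0C742 (r,kernel):
  TLB hit vpn=0x405C3E0C → PA=0x29742

Entries read for #1: 0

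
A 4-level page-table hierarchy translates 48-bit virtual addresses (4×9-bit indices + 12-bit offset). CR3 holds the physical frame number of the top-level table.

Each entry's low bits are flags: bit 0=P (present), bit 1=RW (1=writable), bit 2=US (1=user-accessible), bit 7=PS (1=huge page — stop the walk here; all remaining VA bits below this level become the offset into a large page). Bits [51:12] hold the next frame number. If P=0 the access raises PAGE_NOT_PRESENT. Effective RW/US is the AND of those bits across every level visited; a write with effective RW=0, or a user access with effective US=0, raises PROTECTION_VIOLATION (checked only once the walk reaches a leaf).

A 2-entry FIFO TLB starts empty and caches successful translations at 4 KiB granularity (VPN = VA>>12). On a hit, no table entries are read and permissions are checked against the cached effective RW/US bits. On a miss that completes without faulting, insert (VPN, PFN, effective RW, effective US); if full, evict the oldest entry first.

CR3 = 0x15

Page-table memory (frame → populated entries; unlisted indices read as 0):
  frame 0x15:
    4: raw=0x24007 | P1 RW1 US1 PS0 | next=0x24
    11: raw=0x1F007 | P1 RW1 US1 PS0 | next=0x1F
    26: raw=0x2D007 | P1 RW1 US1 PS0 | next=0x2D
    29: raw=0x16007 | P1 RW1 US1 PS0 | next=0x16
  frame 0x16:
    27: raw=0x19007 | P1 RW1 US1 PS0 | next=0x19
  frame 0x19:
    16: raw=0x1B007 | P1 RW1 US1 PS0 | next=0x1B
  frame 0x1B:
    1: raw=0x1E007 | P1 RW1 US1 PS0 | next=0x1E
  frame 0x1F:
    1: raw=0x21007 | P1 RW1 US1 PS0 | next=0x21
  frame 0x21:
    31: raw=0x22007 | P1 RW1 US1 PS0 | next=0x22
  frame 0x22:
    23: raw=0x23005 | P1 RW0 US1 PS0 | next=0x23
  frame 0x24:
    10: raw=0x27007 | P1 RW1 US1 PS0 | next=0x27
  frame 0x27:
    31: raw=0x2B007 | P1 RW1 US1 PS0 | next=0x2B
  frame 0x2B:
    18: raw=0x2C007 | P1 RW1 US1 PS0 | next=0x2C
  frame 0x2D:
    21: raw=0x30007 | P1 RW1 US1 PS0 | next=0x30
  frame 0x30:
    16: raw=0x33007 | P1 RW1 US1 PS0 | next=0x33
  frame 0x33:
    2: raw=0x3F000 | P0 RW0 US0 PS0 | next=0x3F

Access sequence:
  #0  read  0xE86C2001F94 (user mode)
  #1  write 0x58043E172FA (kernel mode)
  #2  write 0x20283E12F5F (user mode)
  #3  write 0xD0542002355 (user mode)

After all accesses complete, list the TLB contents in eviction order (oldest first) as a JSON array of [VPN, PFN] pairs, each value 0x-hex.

Trace:
#0 VA=0xE86C2001F94 (r,user):
  L0: frame=0x15 idx=29 entry=0x16007 [P=1 RW=1 US=1 PS=0]
  L1: frame=0x16 idx=27 entry=0x19007 [P=1 RW=1 US=1 PS=0]
  L2: frame=0x19 idx=16 entry=0x1B007 [P=1 RW=1 US=1 PS=0]
  L3: frame=0x1B idx=1 entry=0x1E007 [P=1 RW=1 US=1 PS=0]
  → PA=0x1EF94  (4 entries read)
#1 VA=0x58043E172FA (w,kernel):
  L0: frame=0x15 idx=11 entry=0x1F007 [P=1 RW=1 US=1 PS=0]
  L1: frame=0x1F idx=1 entry=0x21007 [P=1 RW=1 US=1 PS=0]
  L2: frame=0x21 idx=31 entry=0x22007 [P=1 RW=1 US=1 PS=0]
  L3: frame=0x22 idx=23 entry=0x23005 [P=1 RW=0 US=1 PS=0]
  → PROTECTION_VIOLATION  (4 entries read)
#2 VA=0x20283E12F5F (w,user):
  L0: frame=0x15 idx=4 entry=0x24007 [P=1 RW=1 US=1 PS=0]
  L1: frame=0x24 idx=10 entry=0x27007 [P=1 RW=1 US=1 PS=0]
  L2: frame=0x27 idx=31 entry=0x2B007 [P=1 RW=1 US=1 PS=0]
  L3: frame=0x2B idx=18 entry=0x2C007 [P=1 RW=1 US=1 PS=0]
  → PA=0x2CF5F  (4 entries read)
#3 VA=0xD0542002355 (w,user):
  L0: frame=0x15 idx=26 entry=0x2D007 [P=1 RW=1 US=1 PS=0]
  L1: frame=0x2D idx=21 entry=0x30007 [P=1 RW=1 US=1 PS=0]
  L2: frame=0x30 idx=16 entry=0x33007 [P=1 RW=1 US=1 PS=0]
  L3: frame=0x33 idx=2 entry=0x3F000 [P=0 RW=0 US=0 PS=0]
  → PAGE_NOT_PRESENT  (4 entries read)

TLB: [["0xE86C2001", "0x1E"], ["0x20283E12", "0x2C"]]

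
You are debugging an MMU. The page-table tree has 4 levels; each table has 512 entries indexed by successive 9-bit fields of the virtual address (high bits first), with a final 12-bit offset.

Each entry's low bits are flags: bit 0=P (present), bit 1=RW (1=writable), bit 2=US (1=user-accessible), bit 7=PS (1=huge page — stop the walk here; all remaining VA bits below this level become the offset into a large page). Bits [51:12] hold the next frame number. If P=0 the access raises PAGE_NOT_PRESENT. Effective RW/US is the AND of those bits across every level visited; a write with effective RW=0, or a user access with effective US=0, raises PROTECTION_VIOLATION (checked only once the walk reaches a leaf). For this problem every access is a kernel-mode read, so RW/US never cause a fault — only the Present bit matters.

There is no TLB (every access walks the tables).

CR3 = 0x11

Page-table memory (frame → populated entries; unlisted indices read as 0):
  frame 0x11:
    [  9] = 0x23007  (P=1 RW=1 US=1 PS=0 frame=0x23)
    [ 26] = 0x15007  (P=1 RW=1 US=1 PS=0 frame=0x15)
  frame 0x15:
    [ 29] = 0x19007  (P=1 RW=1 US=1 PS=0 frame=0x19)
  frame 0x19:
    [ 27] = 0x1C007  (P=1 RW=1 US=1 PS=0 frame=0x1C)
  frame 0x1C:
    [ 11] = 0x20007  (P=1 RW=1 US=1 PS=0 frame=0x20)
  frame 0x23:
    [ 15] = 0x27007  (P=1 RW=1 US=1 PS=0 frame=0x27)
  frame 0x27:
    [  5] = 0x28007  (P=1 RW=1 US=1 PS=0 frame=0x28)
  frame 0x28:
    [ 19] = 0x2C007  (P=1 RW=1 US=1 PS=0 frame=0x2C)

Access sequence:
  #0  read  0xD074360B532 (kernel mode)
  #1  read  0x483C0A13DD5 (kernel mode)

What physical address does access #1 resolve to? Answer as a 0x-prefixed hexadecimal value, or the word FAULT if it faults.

Trace:
#0 VA=0xD074360B532 (r,kernel):
  L0 @0x11[26] → 0x15007  P=1,RW=1,US=1,PS=0
  L1 @0x15[29] → 0x19007  P=1,RW=1,US=1,PS=0
  L2 @0x19[27] → 0x1C007  P=1,RW=1,US=1,PS=0
  L3 @0x1C[11] → 0x20007  P=1,RW=1,US=1,PS=0
  ⇒ phys 0x20532  [4 reads]
#1 VA=0x483C0A13DD5 (r,kernel):
  L0 @0x11[9] → 0x23007  P=1,RW=1,US=1,PS=0
  L1 @0x23[15] → 0x27007  P=1,RW=1,US=1,PS=0
  L2 @0x27[5] → 0x28007  P=1,RW=1,US=1,PS=0
  L3 @0x28[19] → 0x2C007  P=1,RW=1,US=1,PS=0
  ⇒ phys 0x2CDD5  [4 reads]

Access #1 PA: 0x2CDD5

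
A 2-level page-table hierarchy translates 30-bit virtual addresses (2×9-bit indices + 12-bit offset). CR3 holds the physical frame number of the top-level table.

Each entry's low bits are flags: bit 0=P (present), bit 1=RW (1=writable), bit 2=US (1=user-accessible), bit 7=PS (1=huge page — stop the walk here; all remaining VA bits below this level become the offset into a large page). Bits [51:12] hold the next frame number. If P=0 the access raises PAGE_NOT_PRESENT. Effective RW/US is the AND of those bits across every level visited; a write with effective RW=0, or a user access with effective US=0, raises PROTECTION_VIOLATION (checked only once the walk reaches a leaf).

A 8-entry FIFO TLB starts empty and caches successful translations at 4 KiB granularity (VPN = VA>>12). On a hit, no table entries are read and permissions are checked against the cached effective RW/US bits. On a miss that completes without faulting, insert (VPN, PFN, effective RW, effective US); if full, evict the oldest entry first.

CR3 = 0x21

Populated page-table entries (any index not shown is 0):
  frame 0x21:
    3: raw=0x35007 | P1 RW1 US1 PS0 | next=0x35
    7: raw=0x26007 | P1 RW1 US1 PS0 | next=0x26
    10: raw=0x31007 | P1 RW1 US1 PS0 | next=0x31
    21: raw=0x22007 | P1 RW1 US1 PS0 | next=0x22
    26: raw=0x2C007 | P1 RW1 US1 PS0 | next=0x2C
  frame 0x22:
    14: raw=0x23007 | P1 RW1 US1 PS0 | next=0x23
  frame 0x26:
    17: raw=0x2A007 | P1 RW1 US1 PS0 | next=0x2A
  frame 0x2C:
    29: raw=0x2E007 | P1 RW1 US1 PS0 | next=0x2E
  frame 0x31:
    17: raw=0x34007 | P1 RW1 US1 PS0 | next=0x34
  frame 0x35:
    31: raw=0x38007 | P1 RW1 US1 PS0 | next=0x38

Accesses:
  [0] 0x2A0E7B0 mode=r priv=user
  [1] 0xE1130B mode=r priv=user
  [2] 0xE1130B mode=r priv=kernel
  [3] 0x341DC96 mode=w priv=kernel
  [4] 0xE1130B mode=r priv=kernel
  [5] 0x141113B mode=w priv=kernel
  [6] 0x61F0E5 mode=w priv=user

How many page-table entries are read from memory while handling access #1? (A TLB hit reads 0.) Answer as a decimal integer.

Per-access translation:
#0 VA=0x2A0E7B0 (r,user):
  lvl0: tbl 0x21, slot 21 ⇒ 0x22007 (P1/RW1/US1/PS0)
  lvl1: tbl 0x22, slot 14 ⇒ 0x23007 (P1/RW1/US1/PS0)
  ⇒ phys 0x237B0  [2 reads]
#1 VA=0xE1130B (r,user):
  lvl0: tbl 0x21, slot 7 ⇒ 0x26007 (P1/RW1/US1/PS0)
  lvl1: tbl 0x26, slot 17 ⇒ 0x2A007 (P1/RW1/US1/PS0)
  ⇒ phys 0x2A30B  [2 reads]
#2 VA=0xE1130B (r,kernel):
  TLB hit vpn=0xE11 → PA=0x2A30B
#3 VA=0x341DC96 (w,kernel):
  lvl0: tbl 0x21, slot 26 ⇒ 0x2C007 (P1/RW1/US1/PS0)
  lvl1: tbl 0x2C, slot 29 ⇒ 0x2E007 (P1/RW1/US1/PS0)
  ⇒ phys 0x2EC96  [2 reads]
#4 VA=0xE1130B (r,kernel):
  TLB hit vpn=0xE11 → PA=0x2A30B
#5 VA=0x141113B (w,kernel):
  lvl0: tbl 0x21, slot 10 ⇒ 0x31007 (P1/RW1/US1/PS0)
  lvl1: tbl 0x31, slot 17 ⇒ 0x34007 (P1/RW1/US1/PS0)
  ⇒ phys 0x3413B  [2 reads]
#6 VA=0x61F0E5 (w,user):
  lvl0: tbl 0x21, slot 3 ⇒ 0x35007 (P1/RW1/US1/PS0)
  lvl1: tbl 0x35, slot 31 ⇒ 0x38007 (P1/RW1/US1/PS0)
  ⇒ phys 0x380E5  [2 reads]

Entries read for #1: 2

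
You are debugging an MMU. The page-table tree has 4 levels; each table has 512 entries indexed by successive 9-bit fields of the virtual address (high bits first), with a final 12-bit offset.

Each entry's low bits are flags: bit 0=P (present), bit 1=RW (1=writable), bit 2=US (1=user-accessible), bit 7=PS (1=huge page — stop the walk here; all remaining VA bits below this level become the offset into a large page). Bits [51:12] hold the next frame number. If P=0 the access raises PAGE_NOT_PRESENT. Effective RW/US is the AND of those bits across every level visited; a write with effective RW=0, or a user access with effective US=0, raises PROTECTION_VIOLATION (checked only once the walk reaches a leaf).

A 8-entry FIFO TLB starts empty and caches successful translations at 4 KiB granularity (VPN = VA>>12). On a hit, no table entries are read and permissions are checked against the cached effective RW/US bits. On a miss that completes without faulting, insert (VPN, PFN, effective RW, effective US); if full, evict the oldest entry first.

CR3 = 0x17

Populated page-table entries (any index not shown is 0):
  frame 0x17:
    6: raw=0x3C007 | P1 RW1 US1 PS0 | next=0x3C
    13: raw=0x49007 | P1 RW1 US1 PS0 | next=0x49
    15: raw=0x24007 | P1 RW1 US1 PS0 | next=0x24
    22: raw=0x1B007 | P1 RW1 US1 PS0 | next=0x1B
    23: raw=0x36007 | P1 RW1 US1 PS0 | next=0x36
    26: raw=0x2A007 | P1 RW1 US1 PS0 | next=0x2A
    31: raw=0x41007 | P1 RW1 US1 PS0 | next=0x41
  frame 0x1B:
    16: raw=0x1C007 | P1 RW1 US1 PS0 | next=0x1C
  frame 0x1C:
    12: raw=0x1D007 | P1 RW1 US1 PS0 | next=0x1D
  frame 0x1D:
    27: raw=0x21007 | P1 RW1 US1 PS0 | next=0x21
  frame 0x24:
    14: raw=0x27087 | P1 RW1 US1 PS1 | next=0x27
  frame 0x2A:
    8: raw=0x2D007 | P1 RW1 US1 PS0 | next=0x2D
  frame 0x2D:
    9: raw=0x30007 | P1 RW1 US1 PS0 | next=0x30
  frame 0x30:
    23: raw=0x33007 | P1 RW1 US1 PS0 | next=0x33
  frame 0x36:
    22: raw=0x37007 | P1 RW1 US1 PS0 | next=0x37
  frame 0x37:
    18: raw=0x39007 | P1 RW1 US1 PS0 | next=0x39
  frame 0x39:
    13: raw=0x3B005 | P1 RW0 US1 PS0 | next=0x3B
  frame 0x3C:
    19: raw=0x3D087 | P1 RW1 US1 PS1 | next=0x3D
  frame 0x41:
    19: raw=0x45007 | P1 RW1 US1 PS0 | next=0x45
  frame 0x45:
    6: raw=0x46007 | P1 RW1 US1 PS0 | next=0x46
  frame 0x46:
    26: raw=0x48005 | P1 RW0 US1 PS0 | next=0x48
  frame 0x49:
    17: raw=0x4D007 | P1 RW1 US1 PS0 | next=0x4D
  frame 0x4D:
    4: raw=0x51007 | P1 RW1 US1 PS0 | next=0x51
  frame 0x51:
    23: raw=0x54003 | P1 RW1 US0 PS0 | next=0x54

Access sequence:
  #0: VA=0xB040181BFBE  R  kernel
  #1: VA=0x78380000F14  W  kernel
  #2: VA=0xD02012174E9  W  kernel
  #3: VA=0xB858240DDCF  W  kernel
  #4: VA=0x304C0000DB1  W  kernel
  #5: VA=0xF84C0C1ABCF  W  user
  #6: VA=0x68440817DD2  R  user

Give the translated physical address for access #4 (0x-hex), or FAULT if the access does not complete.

Trace:
#0 VA=0xB040181BFBE (r,kernel):
  lvl0: tbl 0x17, slot 22 ⇒ 0x1B007 (P1/RW1/US1/PS0)
  lvl1: tbl 0x1B, slot 16 ⇒ 0x1C007 (P1/RW1/US1/PS0)
  lvl2: tbl 0x1C, slot 12 ⇒ 0x1D007 (P1/RW1/US1/PS0)
  lvl3: tbl 0x1D, slot 27 ⇒ 0x21007 (P1/RW1/US1/PS0)
  → PA=0x21FBE  (4 entries read)
#1 VA=0x78380000F14 (w,kernel):
  lvl0: tbl 0x17, slot 15 ⇒ 0x24007 (P1/RW1/US1/PS0)
  lvl1: tbl 0x24, slot 14 ⇒ 0x27087 (P1/RW1/US1/PS1)
  → PA=0x27F14 (huge @L1)  (2 entries read)
#2 VA=0xD02012174E9 (w,kernel):
  lvl0: tbl 0x17, slot 26 ⇒ 0x2A007 (P1/RW1/US1/PS0)
  lvl1: tbl 0x2A, slot 8 ⇒ 0x2D007 (P1/RW1/US1/PS0)
  lvl2: tbl 0x2D, slot 9 ⇒ 0x30007 (P1/RW1/US1/PS0)
  lvl3: tbl 0x30, slot 23 ⇒ 0x33007 (P1/RW1/US1/PS0)
  → PA=0x334E9  (4 entries read)
#3 VA=0xB858240DDCF (w,kernel):
  lvl0: tbl 0x17, slot 23 ⇒ 0x36007 (P1/RW1/US1/PS0)
  lvl1: tbl 0x36, slot 22 ⇒ 0x37007 (P1/RW1/US1/PS0)
  lvl2: tbl 0x37, slot 18 ⇒ 0x39007 (P1/RW1/US1/PS0)
  lvl3: tbl 0x39, slot 13 ⇒ 0x3B005 (P1/RW0/US1/PS0)
  → PROTECTION_VIOLATION  (4 entries read)
#4 VA=0x304C0000DB1 (w,kernel):
  lvl0: tbl 0x17, slot 6 ⇒ 0x3C007 (P1/RW1/US1/PS0)
  lvl1: tbl 0x3C, slot 19 ⇒ 0x3D087 (P1/RW1/US1/PS1)
  → PA=0x3DDB1 (huge @L1)  (2 entries read)
#5 VA=0xF84C0C1ABCF (w,user):
  lvl0: tbl 0x17, slot 31 ⇒ 0x41007 (P1/RW1/US1/PS0)
  lvl1: tbl 0x41, slot 19 ⇒ 0x45007 (P1/RW1/US1/PS0)
  lvl2: tbl 0x45, slot 6 ⇒ 0x46007 (P1/RW1/US1/PS0)
  lvl3: tbl 0x46, slot 26 ⇒ 0x48005 (P1/RW0/US1/PS0)
  → PROTECTION_VIOLATION  (4 entries read)
#6 VA=0x68440817DD2 (r,user):
  lvl0: tbl 0x17, slot 13 ⇒ 0x49007 (P1/RW1/US1/PS0)
  lvl1: tbl 0x49, slot 17 ⇒ 0x4D007 (P1/RW1/US1/PS0)
  lvl2: tbl 0x4D, slot 4 ⇒ 0x51007 (P1/RW1/US1/PS0)
  lvl3: tbl 0x51, slot 23 ⇒ 0x54003 (P1/RW1/US0/PS0)
  → PROTECTION_VIOLATION  (4 entries read)

Access #4 PA: 0x3DDB1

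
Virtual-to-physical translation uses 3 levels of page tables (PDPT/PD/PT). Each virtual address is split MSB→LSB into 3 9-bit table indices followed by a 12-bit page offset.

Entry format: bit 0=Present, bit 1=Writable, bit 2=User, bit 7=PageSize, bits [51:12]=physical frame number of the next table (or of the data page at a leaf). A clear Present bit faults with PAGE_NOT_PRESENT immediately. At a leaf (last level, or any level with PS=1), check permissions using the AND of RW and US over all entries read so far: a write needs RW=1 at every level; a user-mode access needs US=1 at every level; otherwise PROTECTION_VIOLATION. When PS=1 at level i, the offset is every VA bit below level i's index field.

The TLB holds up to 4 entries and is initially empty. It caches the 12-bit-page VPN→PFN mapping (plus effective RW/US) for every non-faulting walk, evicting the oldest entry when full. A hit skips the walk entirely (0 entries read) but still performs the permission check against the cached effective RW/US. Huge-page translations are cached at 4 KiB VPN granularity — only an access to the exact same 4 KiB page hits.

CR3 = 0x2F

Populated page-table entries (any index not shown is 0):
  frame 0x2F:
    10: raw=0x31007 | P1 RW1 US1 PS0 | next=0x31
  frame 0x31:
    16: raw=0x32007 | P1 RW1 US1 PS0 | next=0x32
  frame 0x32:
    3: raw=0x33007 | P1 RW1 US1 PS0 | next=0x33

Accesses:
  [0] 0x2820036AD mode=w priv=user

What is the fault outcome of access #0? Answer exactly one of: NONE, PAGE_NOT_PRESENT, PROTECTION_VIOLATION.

Walk each access:
#0 VA=0x2820036AD (w,user):
  [0] read 0x2F idx=10: raw=0x31007 flags P=1 W=1 U=1 S=0
  [1] read 0x31 idx=16: raw=0x32007 flags P=1 W=1 U=1 S=0
  [2] read 0x32 idx=3: raw=0x33007 flags P=1 W=1 U=1 S=0
  → PA=0x336AD  (3 entries read)

Access #0 fault: NONE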